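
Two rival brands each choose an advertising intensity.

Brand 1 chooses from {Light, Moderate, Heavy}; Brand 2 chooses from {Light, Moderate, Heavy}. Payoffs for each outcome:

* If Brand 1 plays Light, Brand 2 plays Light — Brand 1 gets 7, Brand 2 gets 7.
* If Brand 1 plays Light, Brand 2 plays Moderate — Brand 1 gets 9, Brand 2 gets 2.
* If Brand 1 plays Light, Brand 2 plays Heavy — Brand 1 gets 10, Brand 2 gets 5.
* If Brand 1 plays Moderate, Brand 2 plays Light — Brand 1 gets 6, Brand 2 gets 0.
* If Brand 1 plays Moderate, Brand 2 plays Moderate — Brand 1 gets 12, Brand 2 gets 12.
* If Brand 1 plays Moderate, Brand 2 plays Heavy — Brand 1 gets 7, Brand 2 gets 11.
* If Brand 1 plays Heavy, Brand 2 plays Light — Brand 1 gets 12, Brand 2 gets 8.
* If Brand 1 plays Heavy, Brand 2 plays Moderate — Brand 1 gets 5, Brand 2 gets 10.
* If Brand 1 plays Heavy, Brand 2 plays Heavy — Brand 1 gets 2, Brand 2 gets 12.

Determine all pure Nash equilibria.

Pure NE: (Moderate, Moderate)

For each player, find the best response to each opponent profile; mutual best responses are the pure NE.
Brand 1 against Light: payoffs 7, 6, 12 → best response Heavy.
Brand 1 against Moderate: payoffs 9, 12, 5 → best response Moderate.
Brand 1 against Heavy: payoffs 10, 7, 2 → best response Light.
Brand 2 against Light: payoffs 7, 2, 5 → best response Light.
Brand 2 against Moderate: payoffs 0, 12, 11 → best response Moderate.
Brand 2 against Heavy: payoffs 8, 10, 12 → best response Heavy.
Mutual best responses: (Moderate, Moderate).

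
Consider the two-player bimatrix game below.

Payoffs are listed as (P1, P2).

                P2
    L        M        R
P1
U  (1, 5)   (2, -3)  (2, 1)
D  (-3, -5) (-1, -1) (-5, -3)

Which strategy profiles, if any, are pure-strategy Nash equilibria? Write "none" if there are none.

(U, L): P1 gets 1, best alternative -3; P2 gets 5, best alternative 1. No profitable deviation — NE.
(U, M): P2 can switch to L (-3 → 5). Not NE.
(U, R): P2 can switch to L (1 → 5). Not NE.
(D, L): P1 can switch to U (-3 → 1). Not NE.
(D, M): P1 can switch to U (-1 → 2). Not NE.
(D, R): P1 can switch to U (-5 → 2). Not NE.

(U, L)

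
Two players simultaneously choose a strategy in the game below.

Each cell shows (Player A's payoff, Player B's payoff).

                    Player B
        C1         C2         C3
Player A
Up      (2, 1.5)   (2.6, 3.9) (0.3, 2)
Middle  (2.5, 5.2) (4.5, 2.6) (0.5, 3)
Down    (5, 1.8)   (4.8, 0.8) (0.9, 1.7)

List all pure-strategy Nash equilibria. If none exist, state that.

For each player, find the best response to each opponent profile; mutual best responses are the pure NE.
Player A against C1: payoffs 2, 2.5, 5 → best response Down.
Player A against C2: payoffs 2.6, 4.5, 4.8 → best response Down.
Player A against C3: payoffs 0.3, 0.5, 0.9 → best response Down.
Player B against Up: payoffs 1.5, 3.9, 2 → best response C2.
Player B against Middle: payoffs 5.2, 2.6, 3 → best response C1.
Player B against Down: payoffs 1.8, 0.8, 1.7 → best response C1.
Mutual best responses: (Down, C1).

The unique pure-strategy Nash equilibrium is (Down, C1).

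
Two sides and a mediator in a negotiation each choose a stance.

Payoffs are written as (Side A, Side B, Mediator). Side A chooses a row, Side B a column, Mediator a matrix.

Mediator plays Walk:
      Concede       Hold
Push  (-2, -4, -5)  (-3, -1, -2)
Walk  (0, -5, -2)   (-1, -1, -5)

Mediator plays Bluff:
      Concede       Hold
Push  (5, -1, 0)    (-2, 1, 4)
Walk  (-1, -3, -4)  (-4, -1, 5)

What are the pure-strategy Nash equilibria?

(Push, Hold, Bluff)

Side A against (Concede, Walk): payoffs -2, 0 → best response Walk.
Side A against (Concede, Bluff): payoffs 5, -1 → best response Push.
Side A against (Hold, Walk): payoffs -3, -1 → best response Walk.
Side A against (Hold, Bluff): payoffs -2, -4 → best response Push.
Side B against (Push, Walk): payoffs -4, -1 → best response Hold.
Side B against (Push, Bluff): payoffs -1, 1 → best response Hold.
Side B against (Walk, Walk): payoffs -5, -1 → best response Hold.
Side B against (Walk, Bluff): payoffs -3, -1 → best response Hold.
Mediator against (Push, Concede): payoffs -5, 0 → best response Bluff.
Mediator against (Push, Hold): payoffs -2, 4 → best response Bluff.
Mediator against (Walk, Concede): payoffs -2, -4 → best response Walk.
Mediator against (Walk, Hold): payoffs -5, 5 → best response Bluff.
Mutual best responses: (Push, Hold, Bluff).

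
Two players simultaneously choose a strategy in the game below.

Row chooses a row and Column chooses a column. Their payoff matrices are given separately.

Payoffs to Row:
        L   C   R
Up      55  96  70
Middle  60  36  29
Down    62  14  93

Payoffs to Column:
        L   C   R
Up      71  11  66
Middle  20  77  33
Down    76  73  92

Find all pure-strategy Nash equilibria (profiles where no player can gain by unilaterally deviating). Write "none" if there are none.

(Up, L): Row can switch to Middle (55 → 60). Not NE.
(Up, C): Column can switch to L (11 → 71). Not NE.
(Up, R): Row can switch to Down (70 → 93). Not NE.
(Middle, L): Row can switch to Down (60 → 62). Not NE.
(Middle, C): Row can switch to Up (36 → 96). Not NE.
(Middle, R): Row can switch to Up (29 → 70). Not NE.
(Down, L): Column can switch to R (76 → 92). Not NE.
(Down, C): Row can switch to Up (14 → 96). Not NE.
(Down, R): Row gets 93, best alternative 70; Column gets 92, best alternative 76. No profitable deviation — NE.

(Down, R)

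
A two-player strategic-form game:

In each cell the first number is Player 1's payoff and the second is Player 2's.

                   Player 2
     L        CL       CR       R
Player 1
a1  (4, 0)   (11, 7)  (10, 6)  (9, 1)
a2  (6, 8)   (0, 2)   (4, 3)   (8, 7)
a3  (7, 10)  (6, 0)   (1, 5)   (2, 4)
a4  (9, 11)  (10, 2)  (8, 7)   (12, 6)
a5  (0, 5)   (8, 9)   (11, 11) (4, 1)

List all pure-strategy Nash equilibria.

(a1, CL); (a4, L); (a5, CR)

Player 1 against L: payoffs 4, 6, 7, 9, 0 → best response a4.
Player 1 against CL: payoffs 11, 0, 6, 10, 8 → best response a1.
Player 1 against CR: payoffs 10, 4, 1, 8, 11 → best response a5.
Player 1 against R: payoffs 9, 8, 2, 12, 4 → best response a4.
Player 2 against a1: payoffs 0, 7, 6, 1 → best response CL.
Player 2 against a2: payoffs 8, 2, 3, 7 → best response L.
Player 2 against a3: payoffs 10, 0, 5, 4 → best response L.
Player 2 against a4: payoffs 11, 2, 7, 6 → best response L.
Player 2 against a5: payoffs 5, 9, 11, 1 → best response CR.
Mutual best responses: (a1, CL); (a4, L); (a5, CR).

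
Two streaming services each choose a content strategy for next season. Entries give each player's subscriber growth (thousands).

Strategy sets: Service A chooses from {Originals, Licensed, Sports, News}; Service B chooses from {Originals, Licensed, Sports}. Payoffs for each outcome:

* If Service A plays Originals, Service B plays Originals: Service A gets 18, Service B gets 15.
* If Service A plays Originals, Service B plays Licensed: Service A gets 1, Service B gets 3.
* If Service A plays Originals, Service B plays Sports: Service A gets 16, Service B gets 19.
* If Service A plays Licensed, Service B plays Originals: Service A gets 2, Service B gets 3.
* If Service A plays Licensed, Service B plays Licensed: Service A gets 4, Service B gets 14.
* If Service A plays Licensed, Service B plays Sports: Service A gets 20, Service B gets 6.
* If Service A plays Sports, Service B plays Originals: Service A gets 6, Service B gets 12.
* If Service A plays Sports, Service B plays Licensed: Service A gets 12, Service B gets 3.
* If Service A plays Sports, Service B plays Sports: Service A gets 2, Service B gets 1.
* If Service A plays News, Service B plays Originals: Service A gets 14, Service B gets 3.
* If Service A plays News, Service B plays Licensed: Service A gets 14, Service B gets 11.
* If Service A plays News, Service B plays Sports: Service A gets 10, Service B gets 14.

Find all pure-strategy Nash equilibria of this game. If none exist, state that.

Check each profile: it is a Nash equilibrium iff no player can strictly gain by switching unilaterally.
(Originals, Originals): Service B can switch to Sports (15 → 19). Not NE.
(Originals, Licensed): Service A can switch to Licensed (1 → 4). Not NE.
(Originals, Sports): Service A can switch to Licensed (16 → 20). Not NE.
(Licensed, Originals): Service A can switch to Originals (2 → 18). Not NE.
(Licensed, Licensed): Service A can switch to Sports (4 → 12). Not NE.
(Licensed, Sports): Service B can switch to Licensed (6 → 14). Not NE.
(Sports, Originals): Service A can switch to Originals (6 → 18). Not NE.
(Sports, Licensed): Service A can switch to News (12 → 14). Not NE.
(Sports, Sports): Service A can switch to Originals (2 → 16). Not NE.
(News, Originals): Service A can switch to Originals (14 → 18). Not NE.
(The remaining 2 profiles each have a profitable deviation by the same check.)

No pure-strategy Nash equilibrium.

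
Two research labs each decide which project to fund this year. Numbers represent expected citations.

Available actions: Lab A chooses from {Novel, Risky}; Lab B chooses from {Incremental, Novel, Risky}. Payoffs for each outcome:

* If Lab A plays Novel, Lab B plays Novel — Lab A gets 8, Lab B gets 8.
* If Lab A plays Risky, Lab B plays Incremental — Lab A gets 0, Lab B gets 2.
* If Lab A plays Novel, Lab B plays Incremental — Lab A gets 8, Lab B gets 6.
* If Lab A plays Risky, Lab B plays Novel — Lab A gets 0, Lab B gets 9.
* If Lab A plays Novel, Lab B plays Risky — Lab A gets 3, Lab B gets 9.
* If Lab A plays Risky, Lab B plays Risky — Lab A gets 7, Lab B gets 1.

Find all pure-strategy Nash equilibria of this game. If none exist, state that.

(Novel, Incremental): Lab B can switch to Novel (6 → 8). Not NE.
(Novel, Novel): Lab B can switch to Risky (8 → 9). Not NE.
(Novel, Risky): Lab A can switch to Risky (3 → 7). Not NE.
(Risky, Incremental): Lab A can switch to Novel (0 → 8). Not NE.
(Risky, Novel): Lab A can switch to Novel (0 → 8). Not NE.
(Risky, Risky): Lab B can switch to Incremental (1 → 2). Not NE.

No pure-strategy Nash equilibrium.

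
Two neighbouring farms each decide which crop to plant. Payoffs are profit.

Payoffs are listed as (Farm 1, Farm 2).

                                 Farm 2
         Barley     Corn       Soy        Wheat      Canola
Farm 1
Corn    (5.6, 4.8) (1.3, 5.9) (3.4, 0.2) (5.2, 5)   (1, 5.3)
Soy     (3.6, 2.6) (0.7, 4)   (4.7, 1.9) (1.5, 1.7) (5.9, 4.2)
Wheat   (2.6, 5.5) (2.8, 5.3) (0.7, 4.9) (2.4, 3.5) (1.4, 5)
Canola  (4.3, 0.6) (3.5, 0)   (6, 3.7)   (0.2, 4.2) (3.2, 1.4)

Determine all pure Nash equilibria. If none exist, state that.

Pure NE: (Soy, Canola)

Farm 1 against Barley: payoffs 5.6, 3.6, 2.6, 4.3 → best response Corn.
Farm 1 against Corn: payoffs 1.3, 0.7, 2.8, 3.5 → best response Canola.
Farm 1 against Soy: payoffs 3.4, 4.7, 0.7, 6 → best response Canola.
Farm 1 against Wheat: payoffs 5.2, 1.5, 2.4, 0.2 → best response Corn.
Farm 1 against Canola: payoffs 1, 5.9, 1.4, 3.2 → best response Soy.
Farm 2 against Corn: payoffs 4.8, 5.9, 0.2, 5, 5.3 → best response Corn.
Farm 2 against Soy: payoffs 2.6, 4, 1.9, 1.7, 4.2 → best response Canola.
Farm 2 against Wheat: payoffs 5.5, 5.3, 4.9, 3.5, 5 → best response Barley.
Farm 2 against Canola: payoffs 0.6, 0, 3.7, 4.2, 1.4 → best response Wheat.
Mutual best responses: (Soy, Canola).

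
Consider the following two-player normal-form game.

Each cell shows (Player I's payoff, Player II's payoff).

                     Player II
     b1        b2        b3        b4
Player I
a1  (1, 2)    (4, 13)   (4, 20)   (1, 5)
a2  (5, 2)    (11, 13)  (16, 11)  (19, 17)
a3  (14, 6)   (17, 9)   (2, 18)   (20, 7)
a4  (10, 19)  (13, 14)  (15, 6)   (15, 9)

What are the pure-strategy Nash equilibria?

(a1, b1): Player I can switch to a2 (1 → 5). Not NE.
(a1, b2): Player I can switch to a2 (4 → 11). Not NE.
(a1, b3): Player I can switch to a2 (4 → 16). Not NE.
(a1, b4): Player I can switch to a2 (1 → 19). Not NE.
(a2, b1): Player I can switch to a3 (5 → 14). Not NE.
(a2, b2): Player I can switch to a3 (11 → 17). Not NE.
(a2, b3): Player II can switch to b2 (11 → 13). Not NE.
(a2, b4): Player I can switch to a3 (19 → 20). Not NE.
(a3, b1): Player II can switch to b2 (6 → 9). Not NE.
(a3, b2): Player II can switch to b3 (9 → 18). Not NE.
(a3, b3): Player I can switch to a1 (2 → 4). Not NE.
(a3, b4): Player II can switch to b2 (7 → 9). Not NE.
(The remaining 4 profiles each have a profitable deviation by the same check.)

There is no pure-strategy Nash equilibrium.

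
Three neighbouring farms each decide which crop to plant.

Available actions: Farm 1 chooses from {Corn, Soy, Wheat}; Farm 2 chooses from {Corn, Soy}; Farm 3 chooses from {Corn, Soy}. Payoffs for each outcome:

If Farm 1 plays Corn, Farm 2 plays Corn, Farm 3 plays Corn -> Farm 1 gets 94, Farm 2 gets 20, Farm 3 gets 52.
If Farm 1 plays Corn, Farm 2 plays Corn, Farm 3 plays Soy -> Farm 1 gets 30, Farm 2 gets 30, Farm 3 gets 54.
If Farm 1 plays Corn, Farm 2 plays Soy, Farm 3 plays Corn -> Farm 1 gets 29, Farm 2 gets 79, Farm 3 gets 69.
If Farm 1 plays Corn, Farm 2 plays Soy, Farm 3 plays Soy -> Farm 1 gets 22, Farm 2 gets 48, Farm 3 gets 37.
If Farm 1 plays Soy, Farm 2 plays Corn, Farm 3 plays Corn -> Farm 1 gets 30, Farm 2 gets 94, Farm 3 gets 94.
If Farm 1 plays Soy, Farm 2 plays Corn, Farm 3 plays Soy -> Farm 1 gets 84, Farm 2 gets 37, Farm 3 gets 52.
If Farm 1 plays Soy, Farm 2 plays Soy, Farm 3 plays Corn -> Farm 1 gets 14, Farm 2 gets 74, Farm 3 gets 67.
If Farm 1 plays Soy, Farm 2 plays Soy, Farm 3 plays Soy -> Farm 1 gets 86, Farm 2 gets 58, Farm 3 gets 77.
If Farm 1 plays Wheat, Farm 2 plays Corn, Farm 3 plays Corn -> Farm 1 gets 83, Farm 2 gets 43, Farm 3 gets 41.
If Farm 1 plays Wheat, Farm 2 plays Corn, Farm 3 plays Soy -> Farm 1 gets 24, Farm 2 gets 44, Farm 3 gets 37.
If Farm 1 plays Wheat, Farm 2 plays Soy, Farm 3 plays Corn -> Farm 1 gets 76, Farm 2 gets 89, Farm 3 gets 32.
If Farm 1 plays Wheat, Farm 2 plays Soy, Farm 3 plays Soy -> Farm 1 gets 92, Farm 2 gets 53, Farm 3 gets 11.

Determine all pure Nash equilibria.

The unique pure-strategy Nash equilibrium is (Wheat, Soy, Corn).

Farm 1 against (Corn, Corn): payoffs 94, 30, 83 → best response Corn.
Farm 1 against (Corn, Soy): payoffs 30, 84, 24 → best response Soy.
Farm 1 against (Soy, Corn): payoffs 29, 14, 76 → best response Wheat.
Farm 1 against (Soy, Soy): payoffs 22, 86, 92 → best response Wheat.
Farm 2 against (Corn, Corn): payoffs 20, 79 → best response Soy.
Farm 2 against (Corn, Soy): payoffs 30, 48 → best response Soy.
Farm 2 against (Soy, Corn): payoffs 94, 74 → best response Corn.
Farm 2 against (Soy, Soy): payoffs 37, 58 → best response Soy.
Farm 2 against (Wheat, Corn): payoffs 43, 89 → best response Soy.
Farm 2 against (Wheat, Soy): payoffs 44, 53 → best response Soy.
Farm 3 against (Corn, Corn): payoffs 52, 54 → best response Soy.
Farm 3 against (Corn, Soy): payoffs 69, 37 → best response Corn.
Farm 3 against (Soy, Corn): payoffs 94, 52 → best response Corn.
Farm 3 against (Soy, Soy): payoffs 67, 77 → best response Soy.
Farm 3 against (Wheat, Corn): payoffs 41, 37 → best response Corn.
Farm 3 against (Wheat, Soy): payoffs 32, 11 → best response Corn.
Mutual best responses: (Wheat, Soy, Corn).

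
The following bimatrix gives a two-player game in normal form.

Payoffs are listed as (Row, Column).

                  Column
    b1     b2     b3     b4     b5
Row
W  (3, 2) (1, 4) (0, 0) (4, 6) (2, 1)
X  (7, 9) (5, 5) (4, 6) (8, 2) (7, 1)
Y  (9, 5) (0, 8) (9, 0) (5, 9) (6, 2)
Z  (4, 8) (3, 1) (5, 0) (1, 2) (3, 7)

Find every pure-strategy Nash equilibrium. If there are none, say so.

Row against b1: payoffs 3, 7, 9, 4 → best response Y.
Row against b2: payoffs 1, 5, 0, 3 → best response X.
Row against b3: payoffs 0, 4, 9, 5 → best response Y.
Row against b4: payoffs 4, 8, 5, 1 → best response X.
Row against b5: payoffs 2, 7, 6, 3 → best response X.
Column against W: payoffs 2, 4, 0, 6, 1 → best response b4.
Column against X: payoffs 9, 5, 6, 2, 1 → best response b1.
Column against Y: payoffs 5, 8, 0, 9, 2 → best response b4.
Column against Z: payoffs 8, 1, 0, 2, 7 → best response b1.
No profile is a mutual best response for all players.

No pure-strategy Nash equilibrium.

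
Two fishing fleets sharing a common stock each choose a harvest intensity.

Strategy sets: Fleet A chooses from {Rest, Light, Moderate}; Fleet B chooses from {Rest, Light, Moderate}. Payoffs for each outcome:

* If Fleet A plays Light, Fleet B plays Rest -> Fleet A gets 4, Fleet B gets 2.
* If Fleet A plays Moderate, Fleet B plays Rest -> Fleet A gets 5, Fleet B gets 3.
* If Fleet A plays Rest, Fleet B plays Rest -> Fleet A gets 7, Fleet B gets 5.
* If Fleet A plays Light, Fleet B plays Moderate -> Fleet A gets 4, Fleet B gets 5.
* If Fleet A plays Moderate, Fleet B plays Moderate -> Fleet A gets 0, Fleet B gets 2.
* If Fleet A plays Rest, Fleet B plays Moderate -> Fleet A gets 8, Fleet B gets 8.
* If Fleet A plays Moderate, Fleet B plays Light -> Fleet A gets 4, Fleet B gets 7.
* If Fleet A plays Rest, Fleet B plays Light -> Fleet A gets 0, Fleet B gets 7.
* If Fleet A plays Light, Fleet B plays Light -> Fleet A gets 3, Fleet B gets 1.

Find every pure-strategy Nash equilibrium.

(Rest, Moderate), (Moderate, Light)

(Rest, Rest): Fleet B can switch to Light (5 → 7). Not NE.
(Rest, Light): Fleet A can switch to Light (0 → 3). Not NE.
(Rest, Moderate): Fleet A gets 8, best alternative 4; Fleet B gets 8, best alternative 7. No profitable deviation — NE.
(Light, Rest): Fleet A can switch to Rest (4 → 7). Not NE.
(Light, Light): Fleet A can switch to Moderate (3 → 4). Not NE.
(Light, Moderate): Fleet A can switch to Rest (4 → 8). Not NE.
(Moderate, Rest): Fleet A can switch to Rest (5 → 7). Not NE.
(Moderate, Light): Fleet A gets 4, best alternative 3; Fleet B gets 7, best alternative 3. No profitable deviation — NE.
(Moderate, Moderate): Fleet A can switch to Rest (0 → 8). Not NE.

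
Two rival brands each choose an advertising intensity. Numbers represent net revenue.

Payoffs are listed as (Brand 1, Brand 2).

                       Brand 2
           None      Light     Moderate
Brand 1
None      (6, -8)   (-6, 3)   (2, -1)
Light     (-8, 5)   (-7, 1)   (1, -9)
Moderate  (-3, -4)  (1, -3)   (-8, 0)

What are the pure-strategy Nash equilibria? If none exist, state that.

Brand 1 against None: payoffs 6, -8, -3 → best response None.
Brand 1 against Light: payoffs -6, -7, 1 → best response Moderate.
Brand 1 against Moderate: payoffs 2, 1, -8 → best response None.
Brand 2 against None: payoffs -8, 3, -1 → best response Light.
Brand 2 against Light: payoffs 5, 1, -9 → best response None.
Brand 2 against Moderate: payoffs -4, -3, 0 → best response Moderate.
No profile is a mutual best response for all players.

There is no pure-strategy Nash equilibrium.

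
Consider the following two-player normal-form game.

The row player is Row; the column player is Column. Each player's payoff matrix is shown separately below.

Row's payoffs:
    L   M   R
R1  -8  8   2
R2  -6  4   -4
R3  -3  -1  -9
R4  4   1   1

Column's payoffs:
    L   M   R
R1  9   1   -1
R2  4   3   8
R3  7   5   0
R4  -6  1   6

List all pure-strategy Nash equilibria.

There is no pure-strategy Nash equilibrium.

(R1, L): Row can switch to R2 (-8 → -6). Not NE.
(R1, M): Column can switch to L (1 → 9). Not NE.
(R1, R): Column can switch to L (-1 → 9). Not NE.
(R2, L): Row can switch to R3 (-6 → -3). Not NE.
(R2, M): Row can switch to R1 (4 → 8). Not NE.
(R2, R): Row can switch to R1 (-4 → 2). Not NE.
(The remaining 6 profiles each have a profitable deviation by the same check.)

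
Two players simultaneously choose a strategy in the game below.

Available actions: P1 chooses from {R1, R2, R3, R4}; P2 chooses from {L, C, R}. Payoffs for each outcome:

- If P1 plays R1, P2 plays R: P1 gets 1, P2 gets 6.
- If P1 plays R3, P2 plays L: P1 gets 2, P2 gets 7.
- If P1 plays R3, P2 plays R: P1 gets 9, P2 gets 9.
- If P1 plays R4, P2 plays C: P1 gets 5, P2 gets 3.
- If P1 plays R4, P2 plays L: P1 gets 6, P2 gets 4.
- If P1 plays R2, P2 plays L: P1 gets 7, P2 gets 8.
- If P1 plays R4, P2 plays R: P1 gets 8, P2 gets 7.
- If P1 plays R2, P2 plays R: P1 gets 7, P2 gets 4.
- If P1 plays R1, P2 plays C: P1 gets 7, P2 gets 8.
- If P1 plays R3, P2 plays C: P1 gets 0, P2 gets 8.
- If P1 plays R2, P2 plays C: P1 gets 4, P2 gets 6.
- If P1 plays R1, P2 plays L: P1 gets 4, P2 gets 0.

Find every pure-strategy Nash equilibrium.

Pure-strategy Nash equilibria: (R1, C) and (R2, L) and (R3, R)

For each strategy profile, look for a profitable unilateral deviation.
(R1, L): P1 can switch to R2 (4 → 7). Not NE.
(R1, C): P1 gets 7, best alternative 5; P2 gets 8, best alternative 6. No profitable deviation — NE.
(R1, R): P1 can switch to R2 (1 → 7). Not NE.
(R2, L): P1 gets 7, best alternative 6; P2 gets 8, best alternative 6. No profitable deviation — NE.
(R2, C): P1 can switch to R1 (4 → 7). Not NE.
(R2, R): P1 can switch to R3 (7 → 9). Not NE.
(R3, L): P1 can switch to R1 (2 → 4). Not NE.
(R3, C): P1 can switch to R1 (0 → 7). Not NE.
(R3, R): P1 gets 9, best alternative 8; P2 gets 9, best alternative 8. No profitable deviation — NE.
(The remaining 3 profiles each have a profitable deviation by the same check.)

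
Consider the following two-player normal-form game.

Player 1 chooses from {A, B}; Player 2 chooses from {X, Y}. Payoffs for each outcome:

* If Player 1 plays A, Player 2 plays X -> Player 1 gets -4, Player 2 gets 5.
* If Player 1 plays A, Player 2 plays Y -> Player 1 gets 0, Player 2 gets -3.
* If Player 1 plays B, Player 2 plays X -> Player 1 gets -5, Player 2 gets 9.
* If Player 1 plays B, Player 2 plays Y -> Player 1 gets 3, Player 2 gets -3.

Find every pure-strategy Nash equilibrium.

The unique pure-strategy Nash equilibrium is (A, X).

(A, X): Player 1 gets -4, best alternative -5; Player 2 gets 5, best alternative -3. No profitable deviation — NE.
(A, Y): Player 1 can switch to B (0 → 3). Not NE.
(B, X): Player 1 can switch to A (-5 → -4). Not NE.
(B, Y): Player 2 can switch to X (-3 → 9). Not NE.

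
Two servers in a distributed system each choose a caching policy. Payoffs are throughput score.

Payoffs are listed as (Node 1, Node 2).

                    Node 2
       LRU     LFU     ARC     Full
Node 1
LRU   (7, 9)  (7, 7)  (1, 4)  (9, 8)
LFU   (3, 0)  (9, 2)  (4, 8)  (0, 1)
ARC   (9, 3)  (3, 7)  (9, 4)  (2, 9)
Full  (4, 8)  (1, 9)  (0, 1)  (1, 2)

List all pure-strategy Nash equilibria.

No pure-strategy Nash equilibrium.

For each player, find the best response to each opponent profile; mutual best responses are the pure NE.
Node 1 against LRU: payoffs 7, 3, 9, 4 → best response ARC.
Node 1 against LFU: payoffs 7, 9, 3, 1 → best response LFU.
Node 1 against ARC: payoffs 1, 4, 9, 0 → best response ARC.
Node 1 against Full: payoffs 9, 0, 2, 1 → best response LRU.
Node 2 against LRU: payoffs 9, 7, 4, 8 → best response LRU.
Node 2 against LFU: payoffs 0, 2, 8, 1 → best response ARC.
Node 2 against ARC: payoffs 3, 7, 4, 9 → best response Full.
Node 2 against Full: payoffs 8, 9, 1, 2 → best response LFU.
No profile is a mutual best response for all players.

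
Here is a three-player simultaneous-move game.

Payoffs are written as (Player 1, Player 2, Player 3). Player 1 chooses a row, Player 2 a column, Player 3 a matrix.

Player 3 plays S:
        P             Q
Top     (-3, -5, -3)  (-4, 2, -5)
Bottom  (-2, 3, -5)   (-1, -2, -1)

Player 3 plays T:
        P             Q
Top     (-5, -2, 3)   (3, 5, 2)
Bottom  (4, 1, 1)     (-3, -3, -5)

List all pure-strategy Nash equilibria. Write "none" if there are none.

(Top, P, S): Player 1 can switch to Bottom (-3 → -2). Not NE.
(Top, P, T): Player 1 can switch to Bottom (-5 → 4). Not NE.
(Top, Q, S): Player 1 can switch to Bottom (-4 → -1). Not NE.
(Top, Q, T): Player 1 gets 3, best alternative -3; Player 2 gets 5, best alternative -2; Player 3 gets 2, best alternative -5. No profitable deviation — NE.
(Bottom, P, S): Player 3 can switch to T (-5 → 1). Not NE.
(Bottom, P, T): Player 1 gets 4, best alternative -5; Player 2 gets 1, best alternative -3; Player 3 gets 1, best alternative -5. No profitable deviation — NE.
(Bottom, Q, S): Player 2 can switch to P (-2 → 3). Not NE.
(Bottom, Q, T): Player 1 can switch to Top (-3 → 3). Not NE.

The pure Nash equilibria are (Top, Q, T); (Bottom, P, T).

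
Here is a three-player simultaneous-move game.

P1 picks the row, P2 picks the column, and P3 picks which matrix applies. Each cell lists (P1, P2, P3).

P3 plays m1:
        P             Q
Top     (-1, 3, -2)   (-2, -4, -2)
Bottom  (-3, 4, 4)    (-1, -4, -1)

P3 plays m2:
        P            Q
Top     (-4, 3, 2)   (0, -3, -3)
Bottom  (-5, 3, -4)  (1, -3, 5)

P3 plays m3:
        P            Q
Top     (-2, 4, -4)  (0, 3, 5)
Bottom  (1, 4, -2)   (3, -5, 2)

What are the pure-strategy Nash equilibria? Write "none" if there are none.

(Top, P, m1): P3 can switch to m2 (-2 → 2). Not NE.
(Top, P, m2): P1 gets -4, best alternative -5; P2 gets 3, best alternative -3; P3 gets 2, best alternative -2. No profitable deviation — NE.
(Top, P, m3): P1 can switch to Bottom (-2 → 1). Not NE.
(Top, Q, m1): P1 can switch to Bottom (-2 → -1). Not NE.
(Top, Q, m2): P1 can switch to Bottom (0 → 1). Not NE.
(Top, Q, m3): P1 can switch to Bottom (0 → 3). Not NE.
(Bottom, P, m1): P1 can switch to Top (-3 → -1). Not NE.
(Bottom, P, m2): P1 can switch to Top (-5 → -4). Not NE.
(Bottom, P, m3): P3 can switch to m1 (-2 → 4). Not NE.
(The remaining 3 profiles each have a profitable deviation by the same check.)

(Top, P, m2)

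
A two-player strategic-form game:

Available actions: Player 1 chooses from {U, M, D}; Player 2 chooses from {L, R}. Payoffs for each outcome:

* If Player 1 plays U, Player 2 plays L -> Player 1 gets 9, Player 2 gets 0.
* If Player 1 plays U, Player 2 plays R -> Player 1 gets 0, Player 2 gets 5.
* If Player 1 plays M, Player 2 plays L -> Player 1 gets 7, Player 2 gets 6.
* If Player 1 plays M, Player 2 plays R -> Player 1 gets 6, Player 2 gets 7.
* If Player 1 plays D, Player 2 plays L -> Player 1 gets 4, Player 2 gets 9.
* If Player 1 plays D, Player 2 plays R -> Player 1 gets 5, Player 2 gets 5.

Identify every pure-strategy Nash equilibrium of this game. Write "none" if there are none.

Player 1 against L: payoffs 9, 7, 4 → best response U.
Player 1 against R: payoffs 0, 6, 5 → best response M.
Player 2 against U: payoffs 0, 5 → best response R.
Player 2 against M: payoffs 6, 7 → best response R.
Player 2 against D: payoffs 9, 5 → best response L.
Mutual best responses: (M, R).

The unique pure-strategy Nash equilibrium is (M, R).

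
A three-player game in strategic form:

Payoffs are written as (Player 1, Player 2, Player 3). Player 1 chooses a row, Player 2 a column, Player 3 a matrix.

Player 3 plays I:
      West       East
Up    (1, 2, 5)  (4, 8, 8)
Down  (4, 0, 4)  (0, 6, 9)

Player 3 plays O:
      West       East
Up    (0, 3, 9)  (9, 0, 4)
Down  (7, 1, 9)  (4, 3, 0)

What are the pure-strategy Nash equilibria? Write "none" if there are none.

Player 1 against (West, I): payoffs 1, 4 → best response Down.
Player 1 against (West, O): payoffs 0, 7 → best response Down.
Player 1 against (East, I): payoffs 4, 0 → best response Up.
Player 1 against (East, O): payoffs 9, 4 → best response Up.
Player 2 against (Up, I): payoffs 2, 8 → best response East.
Player 2 against (Up, O): payoffs 3, 0 → best response West.
Player 2 against (Down, I): payoffs 0, 6 → best response East.
Player 2 against (Down, O): payoffs 1, 3 → best response East.
Player 3 against (Up, West): payoffs 5, 9 → best response O.
Player 3 against (Up, East): payoffs 8, 4 → best response I.
Player 3 against (Down, West): payoffs 4, 9 → best response O.
Player 3 against (Down, East): payoffs 9, 0 → best response I.
Mutual best responses: (Up, East, I).

Pure NE: (Up, East, I)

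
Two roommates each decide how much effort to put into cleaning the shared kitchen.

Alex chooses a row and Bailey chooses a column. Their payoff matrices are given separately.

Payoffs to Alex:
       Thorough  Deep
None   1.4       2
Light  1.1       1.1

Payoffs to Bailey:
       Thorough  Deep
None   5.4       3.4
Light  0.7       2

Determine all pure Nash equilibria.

The unique pure-strategy Nash equilibrium is (None, Thorough).

Check each profile: it is a Nash equilibrium iff no player can strictly gain by switching unilaterally.
(None, Thorough): Alex gets 1.4, best alternative 1.1; Bailey gets 5.4, best alternative 3.4. No profitable deviation — NE.
(None, Deep): Bailey can switch to Thorough (3.4 → 5.4). Not NE.
(Light, Thorough): Alex can switch to None (1.1 → 1.4). Not NE.
(Light, Deep): Alex can switch to None (1.1 → 2). Not NE.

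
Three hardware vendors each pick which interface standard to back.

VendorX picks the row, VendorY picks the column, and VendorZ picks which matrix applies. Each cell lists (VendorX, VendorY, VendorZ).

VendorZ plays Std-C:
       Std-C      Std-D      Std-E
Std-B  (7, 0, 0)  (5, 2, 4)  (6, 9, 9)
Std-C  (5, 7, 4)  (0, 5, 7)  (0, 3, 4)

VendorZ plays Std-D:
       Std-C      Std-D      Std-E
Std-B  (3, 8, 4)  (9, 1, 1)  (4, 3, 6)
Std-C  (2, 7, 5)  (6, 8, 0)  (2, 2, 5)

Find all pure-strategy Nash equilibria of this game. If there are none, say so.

Mark each player's best response to every combination of opponents' strategies; a profile where every player is best-responding is a pure Nash equilibrium.
VendorX against (Std-C, Std-C): payoffs 7, 5 → best response Std-B.
VendorX against (Std-C, Std-D): payoffs 3, 2 → best response Std-B.
VendorX against (Std-D, Std-C): payoffs 5, 0 → best response Std-B.
VendorX against (Std-D, Std-D): payoffs 9, 6 → best response Std-B.
VendorX against (Std-E, Std-C): payoffs 6, 0 → best response Std-B.
VendorX against (Std-E, Std-D): payoffs 4, 2 → best response Std-B.
VendorY against (Std-B, Std-C): payoffs 0, 2, 9 → best response Std-E.
VendorY against (Std-B, Std-D): payoffs 8, 1, 3 → best response Std-C.
VendorY against (Std-C, Std-C): payoffs 7, 5, 3 → best response Std-C.
VendorY against (Std-C, Std-D): payoffs 7, 8, 2 → best response Std-D.
VendorZ against (Std-B, Std-C): payoffs 0, 4 → best response Std-D.
VendorZ against (Std-B, Std-D): payoffs 4, 1 → best response Std-C.
VendorZ against (Std-B, Std-E): payoffs 9, 6 → best response Std-C.
VendorZ against (Std-C, Std-C): payoffs 4, 5 → best response Std-D.
VendorZ against (Std-C, Std-D): payoffs 7, 0 → best response Std-C.
VendorZ against (Std-C, Std-E): payoffs 4, 5 → best response Std-D.
Mutual best responses: (Std-B, Std-C, Std-D); (Std-B, Std-E, Std-C).

Pure-strategy Nash equilibria: (Std-B, Std-C, Std-D); (Std-B, Std-E, Std-C)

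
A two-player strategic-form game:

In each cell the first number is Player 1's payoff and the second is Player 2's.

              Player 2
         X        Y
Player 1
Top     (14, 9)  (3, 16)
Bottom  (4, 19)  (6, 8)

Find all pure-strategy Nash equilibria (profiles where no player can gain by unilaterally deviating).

Mark each player's best response to every combination of opponents' strategies; a profile where every player is best-responding is a pure Nash equilibrium.
Player 1 against X: payoffs 14, 4 → best response Top.
Player 1 against Y: payoffs 3, 6 → best response Bottom.
Player 2 against Top: payoffs 9, 16 → best response Y.
Player 2 against Bottom: payoffs 19, 8 → best response X.
No profile is a mutual best response for all players.

This game has no pure Nash equilibrium.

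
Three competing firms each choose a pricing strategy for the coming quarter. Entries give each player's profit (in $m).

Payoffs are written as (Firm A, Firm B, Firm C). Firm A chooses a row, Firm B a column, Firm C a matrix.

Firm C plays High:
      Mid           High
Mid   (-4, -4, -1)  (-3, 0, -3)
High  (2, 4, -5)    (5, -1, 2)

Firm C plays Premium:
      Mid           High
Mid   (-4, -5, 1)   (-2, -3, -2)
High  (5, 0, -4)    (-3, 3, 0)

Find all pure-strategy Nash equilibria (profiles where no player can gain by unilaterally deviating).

Firm A against (Mid, High): payoffs -4, 2 → best response High.
Firm A against (Mid, Premium): payoffs -4, 5 → best response High.
Firm A against (High, High): payoffs -3, 5 → best response High.
Firm A against (High, Premium): payoffs -2, -3 → best response Mid.
Firm B against (Mid, High): payoffs -4, 0 → best response High.
Firm B against (Mid, Premium): payoffs -5, -3 → best response High.
Firm B against (High, High): payoffs 4, -1 → best response Mid.
Firm B against (High, Premium): payoffs 0, 3 → best response High.
Firm C against (Mid, Mid): payoffs -1, 1 → best response Premium.
Firm C against (Mid, High): payoffs -3, -2 → best response Premium.
Firm C against (High, Mid): payoffs -5, -4 → best response Premium.
Firm C against (High, High): payoffs 2, 0 → best response High.
Mutual best responses: (Mid, High, Premium).

(Mid, High, Premium)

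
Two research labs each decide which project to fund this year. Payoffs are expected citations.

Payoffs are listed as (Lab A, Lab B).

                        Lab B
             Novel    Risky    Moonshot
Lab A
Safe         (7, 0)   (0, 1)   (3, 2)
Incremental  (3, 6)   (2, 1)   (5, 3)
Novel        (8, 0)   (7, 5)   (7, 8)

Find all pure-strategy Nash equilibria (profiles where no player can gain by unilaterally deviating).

Lab A against Novel: payoffs 7, 3, 8 → best response Novel.
Lab A against Risky: payoffs 0, 2, 7 → best response Novel.
Lab A against Moonshot: payoffs 3, 5, 7 → best response Novel.
Lab B against Safe: payoffs 0, 1, 2 → best response Moonshot.
Lab B against Incremental: payoffs 6, 1, 3 → best response Novel.
Lab B against Novel: payoffs 0, 5, 8 → best response Moonshot.
Mutual best responses: (Novel, Moonshot).

Pure NE: (Novel, Moonshot)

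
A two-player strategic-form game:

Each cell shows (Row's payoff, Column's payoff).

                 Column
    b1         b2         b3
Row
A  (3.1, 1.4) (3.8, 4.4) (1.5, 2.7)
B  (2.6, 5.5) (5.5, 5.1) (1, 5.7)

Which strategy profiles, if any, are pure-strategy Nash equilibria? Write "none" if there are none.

(A, b1): Column can switch to b2 (1.4 → 4.4). Not NE.
(A, b2): Row can switch to B (3.8 → 5.5). Not NE.
(A, b3): Column can switch to b2 (2.7 → 4.4). Not NE.
(B, b1): Row can switch to A (2.6 → 3.1). Not NE.
(B, b2): Column can switch to b1 (5.1 → 5.5). Not NE.
(B, b3): Row can switch to A (1 → 1.5). Not NE.

No pure-strategy Nash equilibrium.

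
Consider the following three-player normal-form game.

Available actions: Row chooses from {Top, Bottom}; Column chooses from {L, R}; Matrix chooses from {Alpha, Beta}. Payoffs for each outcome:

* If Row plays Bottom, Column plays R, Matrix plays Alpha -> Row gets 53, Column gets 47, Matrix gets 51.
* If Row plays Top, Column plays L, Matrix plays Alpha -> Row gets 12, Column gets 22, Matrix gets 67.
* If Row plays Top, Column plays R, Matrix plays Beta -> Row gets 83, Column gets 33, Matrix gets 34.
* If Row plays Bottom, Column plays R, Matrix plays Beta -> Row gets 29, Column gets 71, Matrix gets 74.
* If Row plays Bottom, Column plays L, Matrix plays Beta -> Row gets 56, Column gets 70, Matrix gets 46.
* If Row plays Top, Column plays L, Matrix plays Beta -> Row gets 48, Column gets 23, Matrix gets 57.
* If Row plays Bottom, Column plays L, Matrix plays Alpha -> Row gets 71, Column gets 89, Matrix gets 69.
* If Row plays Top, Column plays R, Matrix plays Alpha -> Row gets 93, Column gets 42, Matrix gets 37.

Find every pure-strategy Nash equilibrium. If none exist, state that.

The pure Nash equilibria are (Top, R, Alpha), (Bottom, L, Alpha).

For each strategy profile, look for a profitable unilateral deviation.
(Top, L, Alpha): Row can switch to Bottom (12 → 71). Not NE.
(Top, L, Beta): Row can switch to Bottom (48 → 56). Not NE.
(Top, R, Alpha): Row gets 93, best alternative 53; Column gets 42, best alternative 22; Matrix gets 37, best alternative 34. No profitable deviation — NE.
(Top, R, Beta): Matrix can switch to Alpha (34 → 37). Not NE.
(Bottom, L, Alpha): Row gets 71, best alternative 12; Column gets 89, best alternative 47; Matrix gets 69, best alternative 46. No profitable deviation — NE.
(Bottom, L, Beta): Column can switch to R (70 → 71). Not NE.
(Bottom, R, Alpha): Row can switch to Top (53 → 93). Not NE.
(Bottom, R, Beta): Row can switch to Top (29 → 83). Not NE.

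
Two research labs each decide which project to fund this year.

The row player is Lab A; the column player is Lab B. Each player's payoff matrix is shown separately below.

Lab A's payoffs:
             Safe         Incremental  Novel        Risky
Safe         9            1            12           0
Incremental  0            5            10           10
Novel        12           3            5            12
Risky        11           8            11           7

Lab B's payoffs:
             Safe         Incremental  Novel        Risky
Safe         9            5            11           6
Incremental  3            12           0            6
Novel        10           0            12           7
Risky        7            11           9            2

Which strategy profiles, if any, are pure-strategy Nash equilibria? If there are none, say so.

(Safe, Safe): Lab A can switch to Novel (9 → 12). Not NE.
(Safe, Incremental): Lab A can switch to Incremental (1 → 5). Not NE.
(Safe, Novel): Lab A gets 12, best alternative 11; Lab B gets 11, best alternative 9. No profitable deviation — NE.
(Safe, Risky): Lab A can switch to Incremental (0 → 10). Not NE.
(Incremental, Safe): Lab A can switch to Safe (0 → 9). Not NE.
(Incremental, Incremental): Lab A can switch to Risky (5 → 8). Not NE.
(Incremental, Novel): Lab A can switch to Safe (10 → 12). Not NE.
(Risky, Incremental): Lab A gets 8, best alternative 5; Lab B gets 11, best alternative 9. No profitable deviation — NE.
(The remaining 8 profiles each have a profitable deviation by the same check.)

Pure-strategy Nash equilibria: (Safe, Novel) and (Risky, Incremental)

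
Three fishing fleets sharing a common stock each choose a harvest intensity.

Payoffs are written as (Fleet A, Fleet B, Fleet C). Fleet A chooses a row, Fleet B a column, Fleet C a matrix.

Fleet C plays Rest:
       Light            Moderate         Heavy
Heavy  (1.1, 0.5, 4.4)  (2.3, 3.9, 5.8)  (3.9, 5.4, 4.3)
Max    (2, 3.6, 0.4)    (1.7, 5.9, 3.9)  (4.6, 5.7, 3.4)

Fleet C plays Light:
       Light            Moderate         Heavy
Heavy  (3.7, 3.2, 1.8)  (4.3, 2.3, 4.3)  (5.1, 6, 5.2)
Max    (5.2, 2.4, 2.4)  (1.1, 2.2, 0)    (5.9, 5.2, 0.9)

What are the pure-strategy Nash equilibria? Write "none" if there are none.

Fleet A against (Light, Rest): payoffs 1.1, 2 → best response Max.
Fleet A against (Light, Light): payoffs 3.7, 5.2 → best response Max.
Fleet A against (Moderate, Rest): payoffs 2.3, 1.7 → best response Heavy.
Fleet A against (Moderate, Light): payoffs 4.3, 1.1 → best response Heavy.
Fleet A against (Heavy, Rest): payoffs 3.9, 4.6 → best response Max.
Fleet A against (Heavy, Light): payoffs 5.1, 5.9 → best response Max.
Fleet B against (Heavy, Rest): payoffs 0.5, 3.9, 5.4 → best response Heavy.
Fleet B against (Heavy, Light): payoffs 3.2, 2.3, 6 → best response Heavy.
Fleet B against (Max, Rest): payoffs 3.6, 5.9, 5.7 → best response Moderate.
Fleet B against (Max, Light): payoffs 2.4, 2.2, 5.2 → best response Heavy.
Fleet C against (Heavy, Light): payoffs 4.4, 1.8 → best response Rest.
Fleet C against (Heavy, Moderate): payoffs 5.8, 4.3 → best response Rest.
Fleet C against (Heavy, Heavy): payoffs 4.3, 5.2 → best response Light.
Fleet C against (Max, Light): payoffs 0.4, 2.4 → best response Light.
Fleet C against (Max, Moderate): payoffs 3.9, 0 → best response Rest.
Fleet C against (Max, Heavy): payoffs 3.4, 0.9 → best response Rest.
No profile is a mutual best response for all players.

This game has no pure Nash equilibrium.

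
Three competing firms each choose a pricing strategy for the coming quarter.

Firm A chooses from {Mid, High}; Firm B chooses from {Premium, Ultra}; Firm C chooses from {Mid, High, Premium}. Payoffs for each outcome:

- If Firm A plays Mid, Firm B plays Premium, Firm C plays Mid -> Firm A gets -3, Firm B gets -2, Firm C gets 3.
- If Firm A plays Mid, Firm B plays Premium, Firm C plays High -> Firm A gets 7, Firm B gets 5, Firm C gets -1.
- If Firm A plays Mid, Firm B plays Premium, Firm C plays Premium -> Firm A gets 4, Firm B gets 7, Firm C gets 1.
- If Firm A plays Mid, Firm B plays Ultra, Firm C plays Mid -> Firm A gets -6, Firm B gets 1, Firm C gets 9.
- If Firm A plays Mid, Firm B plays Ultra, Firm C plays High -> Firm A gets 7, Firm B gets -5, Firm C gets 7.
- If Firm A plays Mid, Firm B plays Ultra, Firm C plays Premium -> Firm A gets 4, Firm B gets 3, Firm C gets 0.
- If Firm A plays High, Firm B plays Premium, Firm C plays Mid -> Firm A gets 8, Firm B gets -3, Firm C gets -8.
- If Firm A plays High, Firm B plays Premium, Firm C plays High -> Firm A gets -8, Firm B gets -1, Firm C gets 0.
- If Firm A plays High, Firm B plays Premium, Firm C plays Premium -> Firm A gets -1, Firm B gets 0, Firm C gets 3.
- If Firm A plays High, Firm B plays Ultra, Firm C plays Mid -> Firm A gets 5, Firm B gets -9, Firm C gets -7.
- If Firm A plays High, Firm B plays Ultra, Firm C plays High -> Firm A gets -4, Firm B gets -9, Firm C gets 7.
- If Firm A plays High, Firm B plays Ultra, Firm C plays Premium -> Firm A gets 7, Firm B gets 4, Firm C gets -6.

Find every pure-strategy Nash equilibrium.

For each player, find the best response to each opponent profile; mutual best responses are the pure NE.
Firm A against (Premium, Mid): payoffs -3, 8 → best response High.
Firm A against (Premium, High): payoffs 7, -8 → best response Mid.
Firm A against (Premium, Premium): payoffs 4, -1 → best response Mid.
Firm A against (Ultra, Mid): payoffs -6, 5 → best response High.
Firm A against (Ultra, High): payoffs 7, -4 → best response Mid.
Firm A against (Ultra, Premium): payoffs 4, 7 → best response High.
Firm B against (Mid, Mid): payoffs -2, 1 → best response Ultra.
Firm B against (Mid, High): payoffs 5, -5 → best response Premium.
Firm B against (Mid, Premium): payoffs 7, 3 → best response Premium.
Firm B against (High, Mid): payoffs -3, -9 → best response Premium.
Firm B against (High, High): payoffs -1, -9 → best response Premium.
Firm B against (High, Premium): payoffs 0, 4 → best response Ultra.
Firm C against (Mid, Premium): payoffs 3, -1, 1 → best response Mid.
Firm C against (Mid, Ultra): payoffs 9, 7, 0 → best response Mid.
Firm C against (High, Premium): payoffs -8, 0, 3 → best response Premium.
Firm C against (High, Ultra): payoffs -7, 7, -6 → best response High.
No profile is a mutual best response for all players.

This game has no pure Nash equilibrium.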